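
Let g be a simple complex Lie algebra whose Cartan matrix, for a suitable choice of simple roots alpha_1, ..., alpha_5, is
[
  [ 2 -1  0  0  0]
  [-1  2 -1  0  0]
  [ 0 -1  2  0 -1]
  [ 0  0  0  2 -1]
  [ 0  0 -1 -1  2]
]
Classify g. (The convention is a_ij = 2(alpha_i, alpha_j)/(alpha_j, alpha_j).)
A_5 (sl(6))

The matrix has rank 5 with 2's on the diagonal. Reading the off-diagonal entries as Dynkin edges (a single edge where a_ij = a_ji = -1; a double or triple edge where a_ij * a_ji = 2 or 3), the diagram is a chain of 5 nodes with single edges (A_5). One simple-root ordering that puts it in standard form is (alpha_1, alpha_2, alpha_3, alpha_5, alpha_4). So the algebra is type A_5, i.e. sl(6).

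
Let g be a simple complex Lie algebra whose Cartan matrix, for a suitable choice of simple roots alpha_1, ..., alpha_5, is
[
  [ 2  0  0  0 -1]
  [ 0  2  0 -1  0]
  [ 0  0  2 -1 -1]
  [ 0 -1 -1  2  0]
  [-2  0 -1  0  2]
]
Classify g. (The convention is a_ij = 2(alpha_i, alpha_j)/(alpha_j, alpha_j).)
The matrix has rank 5 with 2's on the diagonal. Reading the off-diagonal entries as Dynkin edges (a single edge where a_ij = a_ji = -1; a double or triple edge where a_ij * a_ji = 2 or 3), the diagram is a chain of 5 nodes with a double edge at one end; the terminal node there is the unique short simple root (B_5). One simple-root ordering that puts it in standard form is (alpha_2, alpha_4, alpha_3, alpha_5, alpha_1). So the algebra is type B_5, i.e. so(11).

B_5 (so(11))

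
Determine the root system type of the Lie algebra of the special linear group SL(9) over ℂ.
A_8 (sl(9))

This is sl(9), which has dimension 9^2 - 1 = 80 and rank 9 - 1 = 8 (a Cartan subalgebra is the diagonal traceless matrices). In the classification of classical Lie algebras, the special linear algebra sl(n+1) has type A_n; here n = 8, so the Dynkin diagram is a chain of 8 nodes with single edges (A_8). Hence the type is A_8.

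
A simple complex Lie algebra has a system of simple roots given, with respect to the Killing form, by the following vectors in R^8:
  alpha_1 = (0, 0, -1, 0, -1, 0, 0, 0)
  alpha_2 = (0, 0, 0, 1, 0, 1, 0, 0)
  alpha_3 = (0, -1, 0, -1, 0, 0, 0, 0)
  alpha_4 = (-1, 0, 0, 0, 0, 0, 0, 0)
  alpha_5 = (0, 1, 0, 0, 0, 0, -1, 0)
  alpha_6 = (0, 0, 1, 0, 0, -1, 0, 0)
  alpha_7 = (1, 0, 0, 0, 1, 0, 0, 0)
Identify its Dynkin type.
type B_7

Compute the Cartan integers a_ij = 2(alpha_i, alpha_j)/(alpha_j, alpha_j); the resulting 7x7 Cartan matrix is
[[2, 0, 0, 0, 0, -1, -1], [0, 2, -1, 0, 0, -1, 0], [0, -1, 2, 0, -1, 0, 0], [0, 0, 0, 2, 0, 0, -1], [0, 0, -1, 0, 2, 0, 0], [-1, -1, 0, 0, 0, 2, 0], [-1, 0, 0, -2, 0, 0, 2]].
The roots have two lengths (squared-length ratio 2:1); the short ones are alpha_{4}. The associated Dynkin diagram is a chain of 7 nodes with a double edge at one end; the terminal node there is the unique short simple root (B_7), so the type is B_7 (the algebra so(15)).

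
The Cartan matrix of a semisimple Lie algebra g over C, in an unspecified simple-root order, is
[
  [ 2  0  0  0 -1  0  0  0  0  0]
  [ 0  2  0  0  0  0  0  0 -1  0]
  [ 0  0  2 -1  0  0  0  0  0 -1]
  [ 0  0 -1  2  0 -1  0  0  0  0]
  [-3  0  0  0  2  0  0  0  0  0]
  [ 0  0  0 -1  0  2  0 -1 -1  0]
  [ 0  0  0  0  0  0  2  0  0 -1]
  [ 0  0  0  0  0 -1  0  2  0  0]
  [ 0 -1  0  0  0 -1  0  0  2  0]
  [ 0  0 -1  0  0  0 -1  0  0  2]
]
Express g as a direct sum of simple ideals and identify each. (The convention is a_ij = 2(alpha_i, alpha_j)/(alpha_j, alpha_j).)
E_8 + G_2

The diagram associated to this matrix has two connected components: the simple roots {alpha_2, alpha_3, alpha_4, alpha_6, alpha_7, alpha_8, alpha_9, alpha_10} form a chain of 7 nodes with one extra node attached to the third node from one end (E_8), and {alpha_1, alpha_5} form two nodes joined by a triple edge (G_2). A semisimple Lie algebra decomposes uniquely as the direct sum of simple ideals, one per connected component of its Dynkin diagram, so g ≅ E_8 ⊕ G_2 (dimension 248 + 14 = 262).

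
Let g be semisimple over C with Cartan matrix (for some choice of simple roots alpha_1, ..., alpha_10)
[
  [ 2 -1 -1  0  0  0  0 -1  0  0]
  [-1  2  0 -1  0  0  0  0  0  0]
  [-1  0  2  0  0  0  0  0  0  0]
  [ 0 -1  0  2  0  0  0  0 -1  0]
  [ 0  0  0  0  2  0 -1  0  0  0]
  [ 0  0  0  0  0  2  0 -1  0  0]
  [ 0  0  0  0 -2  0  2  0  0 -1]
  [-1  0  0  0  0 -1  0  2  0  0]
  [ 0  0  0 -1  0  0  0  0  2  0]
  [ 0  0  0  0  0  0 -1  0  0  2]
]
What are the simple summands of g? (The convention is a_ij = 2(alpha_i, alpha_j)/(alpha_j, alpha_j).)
The diagram associated to this matrix has two connected components: the simple roots {alpha_5, alpha_7, alpha_10} form a chain of 3 nodes with a double edge at one end; the terminal node there is the unique short simple root (B_3), and {alpha_1, alpha_2, alpha_3, alpha_4, alpha_6, alpha_8, alpha_9} form a chain of 6 nodes with one extra node attached to the third node from one end (E_7). A semisimple Lie algebra decomposes uniquely as the direct sum of simple ideals, one per connected component of its Dynkin diagram, so g ≅ B_3 ⊕ E_7 (dimension 21 + 133 = 154).

B_3 ⊕ E_7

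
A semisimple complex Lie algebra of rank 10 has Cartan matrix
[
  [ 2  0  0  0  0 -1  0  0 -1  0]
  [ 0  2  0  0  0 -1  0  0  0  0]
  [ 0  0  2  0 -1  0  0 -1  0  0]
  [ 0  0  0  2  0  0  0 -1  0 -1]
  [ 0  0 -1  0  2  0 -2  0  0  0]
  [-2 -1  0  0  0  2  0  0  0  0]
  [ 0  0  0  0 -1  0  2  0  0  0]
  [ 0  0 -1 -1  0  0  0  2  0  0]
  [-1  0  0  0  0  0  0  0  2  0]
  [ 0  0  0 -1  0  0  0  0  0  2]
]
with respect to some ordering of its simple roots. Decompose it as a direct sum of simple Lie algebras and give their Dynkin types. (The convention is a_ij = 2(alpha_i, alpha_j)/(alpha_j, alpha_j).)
The diagram associated to this matrix has two connected components: the simple roots {alpha_3, alpha_4, alpha_5, alpha_7, alpha_8, alpha_10} form a chain of 6 nodes with a double edge at one end; the terminal node there is the unique short simple root (B_6), and {alpha_1, alpha_2, alpha_6, alpha_9} form a chain of 4 nodes with a double edge between the middle two (F_4). A semisimple Lie algebra decomposes uniquely as the direct sum of simple ideals, one per connected component of its Dynkin diagram, so g ≅ B_6 ⊕ F_4 (dimension 78 + 52 = 130).

type B_6 ⊕ type F_4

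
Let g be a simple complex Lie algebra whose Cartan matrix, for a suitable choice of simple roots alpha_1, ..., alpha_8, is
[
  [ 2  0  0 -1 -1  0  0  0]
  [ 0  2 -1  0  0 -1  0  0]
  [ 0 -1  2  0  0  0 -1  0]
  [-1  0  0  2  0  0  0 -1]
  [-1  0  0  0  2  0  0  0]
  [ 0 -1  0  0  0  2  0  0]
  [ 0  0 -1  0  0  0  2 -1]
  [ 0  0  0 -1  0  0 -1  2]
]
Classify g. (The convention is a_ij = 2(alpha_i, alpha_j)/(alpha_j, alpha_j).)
The matrix has rank 8 with 2's on the diagonal. Reading the off-diagonal entries as Dynkin edges (a single edge where a_ij = a_ji = -1; a double or triple edge where a_ij * a_ji = 2 or 3), the diagram is a chain of 8 nodes with single edges (A_8). One simple-root ordering that puts it in standard form is (alpha_5, alpha_1, alpha_4, alpha_8, alpha_7, alpha_3, alpha_2, alpha_6). So the algebra is type A_8, i.e. sl(9).

A8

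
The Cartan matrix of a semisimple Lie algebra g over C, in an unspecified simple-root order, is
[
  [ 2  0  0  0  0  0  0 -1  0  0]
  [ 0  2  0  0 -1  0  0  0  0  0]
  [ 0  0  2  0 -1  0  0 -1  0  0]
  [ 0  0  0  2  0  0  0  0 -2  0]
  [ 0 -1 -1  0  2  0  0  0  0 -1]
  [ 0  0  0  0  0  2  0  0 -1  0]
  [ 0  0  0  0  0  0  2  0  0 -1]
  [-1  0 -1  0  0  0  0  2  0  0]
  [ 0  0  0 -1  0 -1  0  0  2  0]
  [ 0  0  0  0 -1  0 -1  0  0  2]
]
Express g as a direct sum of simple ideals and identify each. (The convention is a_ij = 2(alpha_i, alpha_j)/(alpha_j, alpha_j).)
type C_3 + type E_7

The diagram associated to this matrix has two connected components: the simple roots {alpha_4, alpha_6, alpha_9} form a chain of 3 nodes with a double edge at one end; the terminal node there is the unique long simple root (C_3), and {alpha_1, alpha_2, alpha_3, alpha_5, alpha_7, alpha_8, alpha_10} form a chain of 6 nodes with one extra node attached to the third node from one end (E_7). A semisimple Lie algebra decomposes uniquely as the direct sum of simple ideals, one per connected component of its Dynkin diagram, so g ≅ C_3 ⊕ E_7 (dimension 21 + 133 = 154).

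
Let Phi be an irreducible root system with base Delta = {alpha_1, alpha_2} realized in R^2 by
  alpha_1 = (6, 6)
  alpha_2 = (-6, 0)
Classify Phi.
B2

Compute the Cartan integers a_ij = 2(alpha_i, alpha_j)/(alpha_j, alpha_j); the resulting 2x2 Cartan matrix is
[[2, -2], [-1, 2]].
The roots have two lengths (squared-length ratio 2:1); the short ones are alpha_{2}. The associated Dynkin diagram is a chain of 2 nodes with a double edge at one end; the terminal node there is the unique short simple root (B_2), so the type is B_2 (the algebra so(5)).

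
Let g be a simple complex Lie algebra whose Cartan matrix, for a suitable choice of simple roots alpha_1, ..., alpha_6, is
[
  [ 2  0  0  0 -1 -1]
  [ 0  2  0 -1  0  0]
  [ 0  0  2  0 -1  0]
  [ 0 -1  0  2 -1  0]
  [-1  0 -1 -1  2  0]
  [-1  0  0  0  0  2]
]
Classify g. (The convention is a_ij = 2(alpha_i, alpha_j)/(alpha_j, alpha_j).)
The matrix has rank 6 with 2's on the diagonal. Reading the off-diagonal entries as Dynkin edges (a single edge where a_ij = a_ji = -1; a double or triple edge where a_ij * a_ji = 2 or 3), the diagram is a chain of 5 nodes with one extra node attached to the third node from one end (E_6). One simple-root ordering that puts it in standard form is (alpha_6, alpha_3, alpha_1, alpha_5, alpha_4, alpha_2). So the algebra is type E_6.

E_6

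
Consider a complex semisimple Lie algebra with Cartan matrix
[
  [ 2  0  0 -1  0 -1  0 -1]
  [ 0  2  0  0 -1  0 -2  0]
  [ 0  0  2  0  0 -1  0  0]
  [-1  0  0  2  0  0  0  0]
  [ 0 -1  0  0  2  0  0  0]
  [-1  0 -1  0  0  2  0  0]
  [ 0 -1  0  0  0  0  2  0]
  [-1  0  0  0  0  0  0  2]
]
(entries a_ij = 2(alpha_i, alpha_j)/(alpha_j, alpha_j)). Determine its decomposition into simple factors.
type B_3 ⊕ type D_5

The diagram associated to this matrix has two connected components: the simple roots {alpha_2, alpha_5, alpha_7} form a chain of 3 nodes with a double edge at one end; the terminal node there is the unique short simple root (B_3), and {alpha_1, alpha_3, alpha_4, alpha_6, alpha_8} form a chain of 3 nodes with a fork of two nodes at one end (D_5). A semisimple Lie algebra decomposes uniquely as the direct sum of simple ideals, one per connected component of its Dynkin diagram, so g ≅ B_3 ⊕ D_5 (dimension 21 + 45 = 66).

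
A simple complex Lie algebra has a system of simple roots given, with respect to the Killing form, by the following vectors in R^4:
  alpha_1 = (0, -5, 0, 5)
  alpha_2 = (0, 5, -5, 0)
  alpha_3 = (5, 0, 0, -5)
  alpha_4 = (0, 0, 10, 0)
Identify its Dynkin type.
C_4 (sp(8))

Compute the Cartan integers a_ij = 2(alpha_i, alpha_j)/(alpha_j, alpha_j); the resulting 4x4 Cartan matrix is
[[2, -1, -1, 0], [-1, 2, 0, -1], [-1, 0, 2, 0], [0, -2, 0, 2]].
The roots have two lengths (squared-length ratio 2:1); the short ones are alpha_{1,2,3}. The associated Dynkin diagram is a chain of 4 nodes with a double edge at one end; the terminal node there is the unique long simple root (C_4), so the type is C_4 (the algebra sp(8)).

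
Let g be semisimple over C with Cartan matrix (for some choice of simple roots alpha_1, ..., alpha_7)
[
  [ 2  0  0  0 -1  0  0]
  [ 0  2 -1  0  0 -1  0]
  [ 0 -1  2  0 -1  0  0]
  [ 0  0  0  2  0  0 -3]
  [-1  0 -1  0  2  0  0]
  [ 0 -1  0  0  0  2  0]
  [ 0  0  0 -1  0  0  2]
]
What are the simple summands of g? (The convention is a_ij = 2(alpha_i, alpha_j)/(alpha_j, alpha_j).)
The diagram associated to this matrix has two connected components: the simple roots {alpha_1, alpha_2, alpha_3, alpha_5, alpha_6} form a chain of 5 nodes with single edges (A_5), and {alpha_4, alpha_7} form two nodes joined by a triple edge (G_2). A semisimple Lie algebra decomposes uniquely as the direct sum of simple ideals, one per connected component of its Dynkin diagram, so g ≅ A_5 ⊕ G_2 (dimension 35 + 14 = 49).

A5 ⊕ G2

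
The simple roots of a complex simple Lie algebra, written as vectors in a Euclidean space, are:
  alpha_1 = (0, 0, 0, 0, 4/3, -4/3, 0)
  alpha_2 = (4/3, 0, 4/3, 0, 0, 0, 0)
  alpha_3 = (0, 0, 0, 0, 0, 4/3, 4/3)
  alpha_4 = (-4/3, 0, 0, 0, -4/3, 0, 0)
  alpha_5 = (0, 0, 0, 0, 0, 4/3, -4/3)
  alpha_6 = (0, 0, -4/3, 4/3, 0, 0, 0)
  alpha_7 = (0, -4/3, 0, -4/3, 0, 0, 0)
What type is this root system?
type D_7

Compute the Cartan integers a_ij = 2(alpha_i, alpha_j)/(alpha_j, alpha_j); the resulting 7x7 Cartan matrix is
[[2, 0, -1, -1, -1, 0, 0], [0, 2, 0, -1, 0, -1, 0], [-1, 0, 2, 0, 0, 0, 0], [-1, -1, 0, 2, 0, 0, 0], [-1, 0, 0, 0, 2, 0, 0], [0, -1, 0, 0, 0, 2, -1], [0, 0, 0, 0, 0, -1, 2]].
All simple roots have the same length, so the diagram is simply laced. The associated Dynkin diagram is a chain of 5 nodes with a fork of two nodes at one end (D_7), so the type is D_7 (the algebra so(14)).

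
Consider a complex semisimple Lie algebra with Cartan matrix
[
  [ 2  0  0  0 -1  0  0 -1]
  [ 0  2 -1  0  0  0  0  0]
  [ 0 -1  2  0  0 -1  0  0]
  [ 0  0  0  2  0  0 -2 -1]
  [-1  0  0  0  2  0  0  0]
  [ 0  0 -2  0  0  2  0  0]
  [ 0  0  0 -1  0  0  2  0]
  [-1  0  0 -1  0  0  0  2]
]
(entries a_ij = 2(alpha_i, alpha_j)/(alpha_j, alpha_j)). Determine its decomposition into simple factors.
B_5 (so(11)) ⊕ C_3 (sp(6))

The diagram associated to this matrix has two connected components: the simple roots {alpha_1, alpha_4, alpha_5, alpha_7, alpha_8} form a chain of 5 nodes with a double edge at one end; the terminal node there is the unique short simple root (B_5), and {alpha_2, alpha_3, alpha_6} form a chain of 3 nodes with a double edge at one end; the terminal node there is the unique long simple root (C_3). A semisimple Lie algebra decomposes uniquely as the direct sum of simple ideals, one per connected component of its Dynkin diagram, so g ≅ B_5 ⊕ C_3 (dimension 55 + 21 = 76).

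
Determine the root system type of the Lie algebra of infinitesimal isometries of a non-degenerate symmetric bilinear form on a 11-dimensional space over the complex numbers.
This is so(11) with 11 odd, which has dimension 11(11-1)/2 = 55 and rank (11-1)/2 = 5. In the classification of classical Lie algebras, the orthogonal algebra so(2n+1) in an odd number of variables has type B_n; here n = 5, so the Dynkin diagram is a chain of 5 nodes with a double edge at one end; the terminal node there is the unique short simple root (B_5). Hence the type is B_5.

B_5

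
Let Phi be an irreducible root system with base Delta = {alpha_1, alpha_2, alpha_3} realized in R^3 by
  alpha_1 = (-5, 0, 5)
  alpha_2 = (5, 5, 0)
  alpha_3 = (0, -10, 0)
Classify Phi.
Compute the Cartan integers a_ij = 2(alpha_i, alpha_j)/(alpha_j, alpha_j); the resulting 3x3 Cartan matrix is
[[2, -1, 0], [-1, 2, -1], [0, -2, 2]].
The roots have two lengths (squared-length ratio 2:1); the short ones are alpha_{1,2}. The associated Dynkin diagram is a chain of 3 nodes with a double edge at one end; the terminal node there is the unique long simple root (C_3), so the type is C_3 (the algebra sp(6)).

type C_3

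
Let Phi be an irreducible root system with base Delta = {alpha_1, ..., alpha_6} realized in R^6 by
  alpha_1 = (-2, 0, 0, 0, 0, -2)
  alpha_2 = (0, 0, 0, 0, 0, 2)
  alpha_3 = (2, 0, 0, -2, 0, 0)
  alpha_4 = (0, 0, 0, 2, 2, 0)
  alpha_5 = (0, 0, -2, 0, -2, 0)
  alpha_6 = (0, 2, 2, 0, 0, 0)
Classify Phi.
Compute the Cartan integers a_ij = 2(alpha_i, alpha_j)/(alpha_j, alpha_j); the resulting 6x6 Cartan matrix is
[[2, -2, -1, 0, 0, 0], [-1, 2, 0, 0, 0, 0], [-1, 0, 2, -1, 0, 0], [0, 0, -1, 2, -1, 0], [0, 0, 0, -1, 2, -1], [0, 0, 0, 0, -1, 2]].
The roots have two lengths (squared-length ratio 2:1); the short ones are alpha_{2}. The associated Dynkin diagram is a chain of 6 nodes with a double edge at one end; the terminal node there is the unique short simple root (B_6), so the type is B_6 (the algebra so(13)).

type B_6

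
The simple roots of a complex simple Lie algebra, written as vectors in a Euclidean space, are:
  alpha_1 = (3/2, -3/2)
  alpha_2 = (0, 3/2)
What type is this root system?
Compute the Cartan integers a_ij = 2(alpha_i, alpha_j)/(alpha_j, alpha_j); the resulting 2x2 Cartan matrix is
[[2, -2], [-1, 2]].
The roots have two lengths (squared-length ratio 2:1); the short ones are alpha_{2}. The associated Dynkin diagram is a chain of 2 nodes with a double edge at one end; the terminal node there is the unique short simple root (B_2), so the type is B_2 (the algebra so(5)).

type B_2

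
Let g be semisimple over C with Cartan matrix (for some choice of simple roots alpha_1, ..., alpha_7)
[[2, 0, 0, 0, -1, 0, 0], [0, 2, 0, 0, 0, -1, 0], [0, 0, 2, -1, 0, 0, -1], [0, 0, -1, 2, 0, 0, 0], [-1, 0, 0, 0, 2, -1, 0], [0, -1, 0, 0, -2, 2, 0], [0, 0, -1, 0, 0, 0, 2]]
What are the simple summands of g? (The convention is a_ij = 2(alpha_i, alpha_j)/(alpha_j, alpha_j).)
The diagram associated to this matrix has two connected components: the simple roots {alpha_3, alpha_4, alpha_7} form a chain of 3 nodes with single edges (A_3), and {alpha_1, alpha_2, alpha_5, alpha_6} form a chain of 4 nodes with a double edge between the middle two (F_4). A semisimple Lie algebra decomposes uniquely as the direct sum of simple ideals, one per connected component of its Dynkin diagram, so g ≅ A_3 ⊕ F_4 (dimension 15 + 52 = 67).

A3 ⊕ F4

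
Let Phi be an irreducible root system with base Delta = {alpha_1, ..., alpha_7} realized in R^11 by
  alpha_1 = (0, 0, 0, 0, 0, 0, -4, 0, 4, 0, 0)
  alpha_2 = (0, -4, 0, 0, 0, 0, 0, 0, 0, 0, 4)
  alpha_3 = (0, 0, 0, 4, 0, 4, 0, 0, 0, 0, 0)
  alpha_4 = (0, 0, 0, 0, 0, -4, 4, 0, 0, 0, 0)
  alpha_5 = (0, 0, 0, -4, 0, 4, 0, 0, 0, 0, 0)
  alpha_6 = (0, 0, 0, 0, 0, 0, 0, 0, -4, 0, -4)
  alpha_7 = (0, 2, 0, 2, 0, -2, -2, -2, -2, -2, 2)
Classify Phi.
Compute the Cartan integers a_ij = 2(alpha_i, alpha_j)/(alpha_j, alpha_j); the resulting 7x7 Cartan matrix is
[[2, 0, 0, -1, 0, -1, 0], [0, 2, 0, 0, 0, -1, 0], [0, 0, 2, -1, 0, 0, 0], [-1, 0, -1, 2, -1, 0, 0], [0, 0, 0, -1, 2, 0, -1], [-1, -1, 0, 0, 0, 2, 0], [0, 0, 0, 0, -1, 0, 2]].
All simple roots have the same length, so the diagram is simply laced. The associated Dynkin diagram is a chain of 6 nodes with one extra node attached to the third node from one end (E_7), so the type is E_7.

E_7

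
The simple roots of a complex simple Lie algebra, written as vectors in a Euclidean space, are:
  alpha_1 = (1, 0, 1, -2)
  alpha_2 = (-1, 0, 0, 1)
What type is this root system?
type G_2

Compute the Cartan integers a_ij = 2(alpha_i, alpha_j)/(alpha_j, alpha_j); the resulting 2x2 Cartan matrix is
[[2, -3], [-1, 2]].
The roots have two lengths (squared-length ratio 3:1); the short ones are alpha_{2}. The associated Dynkin diagram is two nodes joined by a triple edge (G_2), so the type is G_2.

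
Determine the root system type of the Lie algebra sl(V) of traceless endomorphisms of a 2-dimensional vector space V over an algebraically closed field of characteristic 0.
A_1

This is sl(2), which has dimension 2^2 - 1 = 3 and rank 2 - 1 = 1 (a Cartan subalgebra is the diagonal traceless matrices). In the classification of classical Lie algebras, the special linear algebra sl(n+1) has type A_n; here n = 1, so the Dynkin diagram is a chain of 1 nodes with single edges (A_1). Hence the type is A_1.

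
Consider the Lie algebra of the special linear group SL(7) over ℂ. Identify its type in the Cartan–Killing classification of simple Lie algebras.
type A_6

This is sl(7), which has dimension 7^2 - 1 = 48 and rank 7 - 1 = 6 (a Cartan subalgebra is the diagonal traceless matrices). In the classification of classical Lie algebras, the special linear algebra sl(n+1) has type A_n; here n = 6, so the Dynkin diagram is a chain of 6 nodes with single edges (A_6). Hence the type is A_6.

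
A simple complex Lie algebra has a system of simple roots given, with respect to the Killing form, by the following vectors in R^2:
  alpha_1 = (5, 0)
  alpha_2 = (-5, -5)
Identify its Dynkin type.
B2

Compute the Cartan integers a_ij = 2(alpha_i, alpha_j)/(alpha_j, alpha_j); the resulting 2x2 Cartan matrix is
[[2, -1], [-2, 2]].
The roots have two lengths (squared-length ratio 2:1); the short ones are alpha_{1}. The associated Dynkin diagram is a chain of 2 nodes with a double edge at one end; the terminal node there is the unique short simple root (B_2), so the type is B_2 (the algebra so(5)).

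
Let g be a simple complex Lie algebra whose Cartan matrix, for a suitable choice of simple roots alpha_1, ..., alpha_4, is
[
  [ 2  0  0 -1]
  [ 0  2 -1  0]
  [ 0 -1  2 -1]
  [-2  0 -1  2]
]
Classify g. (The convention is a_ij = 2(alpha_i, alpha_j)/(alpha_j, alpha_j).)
The matrix has rank 4 with 2's on the diagonal. Reading the off-diagonal entries as Dynkin edges (a single edge where a_ij = a_ji = -1; a double or triple edge where a_ij * a_ji = 2 or 3), the diagram is a chain of 4 nodes with a double edge at one end; the terminal node there is the unique short simple root (B_4). One simple-root ordering that puts it in standard form is (alpha_2, alpha_3, alpha_4, alpha_1). So the algebra is type B_4, i.e. so(9).

B_4 (so(9))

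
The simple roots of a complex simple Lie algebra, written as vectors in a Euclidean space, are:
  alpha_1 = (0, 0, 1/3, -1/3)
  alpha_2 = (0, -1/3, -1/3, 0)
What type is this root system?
A2

Compute the Cartan integers a_ij = 2(alpha_i, alpha_j)/(alpha_j, alpha_j); the resulting 2x2 Cartan matrix is
[[2, -1], [-1, 2]].
All simple roots have the same length, so the diagram is simply laced. The associated Dynkin diagram is a chain of 2 nodes with single edges (A_2), so the type is A_2 (the algebra sl(3)).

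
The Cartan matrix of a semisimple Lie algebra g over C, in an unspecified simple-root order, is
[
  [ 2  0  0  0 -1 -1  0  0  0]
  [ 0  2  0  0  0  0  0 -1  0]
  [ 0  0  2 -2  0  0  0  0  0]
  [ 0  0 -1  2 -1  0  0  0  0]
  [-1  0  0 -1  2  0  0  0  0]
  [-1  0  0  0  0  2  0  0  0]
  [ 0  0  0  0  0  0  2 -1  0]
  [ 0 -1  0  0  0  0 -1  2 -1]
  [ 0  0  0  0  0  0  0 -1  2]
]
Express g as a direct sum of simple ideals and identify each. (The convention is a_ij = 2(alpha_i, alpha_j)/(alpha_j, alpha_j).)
C5 + D4

The diagram associated to this matrix has two connected components: the simple roots {alpha_1, alpha_3, alpha_4, alpha_5, alpha_6} form a chain of 5 nodes with a double edge at one end; the terminal node there is the unique long simple root (C_5), and {alpha_2, alpha_7, alpha_8, alpha_9} form a chain of 2 nodes with a fork of two nodes at one end (D_4). A semisimple Lie algebra decomposes uniquely as the direct sum of simple ideals, one per connected component of its Dynkin diagram, so g ≅ C_5 ⊕ D_4 (dimension 55 + 28 = 83).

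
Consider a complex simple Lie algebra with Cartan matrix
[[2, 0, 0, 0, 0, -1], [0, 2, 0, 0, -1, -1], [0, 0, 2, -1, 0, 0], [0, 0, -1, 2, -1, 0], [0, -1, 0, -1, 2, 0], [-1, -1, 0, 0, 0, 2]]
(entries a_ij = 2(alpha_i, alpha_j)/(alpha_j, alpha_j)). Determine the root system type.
A_6 (sl(7))

The matrix has rank 6 with 2's on the diagonal. Reading the off-diagonal entries as Dynkin edges (a single edge where a_ij = a_ji = -1; a double or triple edge where a_ij * a_ji = 2 or 3), the diagram is a chain of 6 nodes with single edges (A_6). One simple-root ordering that puts it in standard form is (alpha_1, alpha_6, alpha_2, alpha_5, alpha_4, alpha_3). So the algebra is type A_6, i.e. sl(7).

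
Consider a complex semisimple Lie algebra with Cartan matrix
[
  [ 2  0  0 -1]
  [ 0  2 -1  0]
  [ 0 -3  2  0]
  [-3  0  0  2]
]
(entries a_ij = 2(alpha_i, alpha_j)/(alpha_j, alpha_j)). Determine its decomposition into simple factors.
The diagram associated to this matrix has two connected components: the simple roots {alpha_1, alpha_4} form two nodes joined by a triple edge (G_2), and {alpha_2, alpha_3} form two nodes joined by a triple edge (G_2). A semisimple Lie algebra decomposes uniquely as the direct sum of simple ideals, one per connected component of its Dynkin diagram, so g ≅ G_2 ⊕ G_2 (dimension 14 + 14 = 28).

G_2 + G_2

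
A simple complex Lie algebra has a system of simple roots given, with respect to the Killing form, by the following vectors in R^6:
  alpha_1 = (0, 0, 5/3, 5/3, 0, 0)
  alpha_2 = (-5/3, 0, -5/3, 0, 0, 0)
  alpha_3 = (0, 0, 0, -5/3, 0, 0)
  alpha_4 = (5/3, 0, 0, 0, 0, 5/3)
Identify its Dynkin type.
B_4 (so(9))

Compute the Cartan integers a_ij = 2(alpha_i, alpha_j)/(alpha_j, alpha_j); the resulting 4x4 Cartan matrix is
[[2, -1, -2, 0], [-1, 2, 0, -1], [-1, 0, 2, 0], [0, -1, 0, 2]].
The roots have two lengths (squared-length ratio 2:1); the short ones are alpha_{3}. The associated Dynkin diagram is a chain of 4 nodes with a double edge at one end; the terminal node there is the unique short simple root (B_4), so the type is B_4 (the algebra so(9)).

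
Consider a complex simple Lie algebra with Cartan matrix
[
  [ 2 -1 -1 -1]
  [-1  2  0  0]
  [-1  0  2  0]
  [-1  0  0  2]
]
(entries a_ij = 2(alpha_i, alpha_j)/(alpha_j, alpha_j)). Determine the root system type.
The matrix has rank 4 with 2's on the diagonal. Reading the off-diagonal entries as Dynkin edges (a single edge where a_ij = a_ji = -1; a double or triple edge where a_ij * a_ji = 2 or 3), the diagram is a chain of 2 nodes with a fork of two nodes at one end (D_4). One simple-root ordering that puts it in standard form is (alpha_4, alpha_1, alpha_2, alpha_3). So the algebra is type D_4, i.e. so(8).

D4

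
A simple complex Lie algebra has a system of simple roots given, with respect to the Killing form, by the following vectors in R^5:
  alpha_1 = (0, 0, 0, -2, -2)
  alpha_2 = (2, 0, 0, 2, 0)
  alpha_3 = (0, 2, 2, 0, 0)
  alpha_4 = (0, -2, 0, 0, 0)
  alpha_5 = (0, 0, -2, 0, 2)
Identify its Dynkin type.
B5

Compute the Cartan integers a_ij = 2(alpha_i, alpha_j)/(alpha_j, alpha_j); the resulting 5x5 Cartan matrix is
[[2, -1, 0, 0, -1], [-1, 2, 0, 0, 0], [0, 0, 2, -2, -1], [0, 0, -1, 2, 0], [-1, 0, -1, 0, 2]].
The roots have two lengths (squared-length ratio 2:1); the short ones are alpha_{4}. The associated Dynkin diagram is a chain of 5 nodes with a double edge at one end; the terminal node there is the unique short simple root (B_5), so the type is B_5 (the algebra so(11)).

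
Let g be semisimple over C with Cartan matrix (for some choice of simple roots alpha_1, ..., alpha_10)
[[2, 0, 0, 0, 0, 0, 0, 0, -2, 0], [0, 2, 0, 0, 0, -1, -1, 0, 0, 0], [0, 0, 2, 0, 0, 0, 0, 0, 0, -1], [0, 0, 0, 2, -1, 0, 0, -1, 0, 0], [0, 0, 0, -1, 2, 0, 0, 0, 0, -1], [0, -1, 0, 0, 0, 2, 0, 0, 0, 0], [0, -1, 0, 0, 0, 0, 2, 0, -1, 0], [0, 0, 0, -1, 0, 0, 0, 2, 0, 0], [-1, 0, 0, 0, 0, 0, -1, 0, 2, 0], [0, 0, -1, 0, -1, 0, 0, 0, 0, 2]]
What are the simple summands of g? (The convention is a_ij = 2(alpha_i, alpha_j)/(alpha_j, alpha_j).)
The diagram associated to this matrix has two connected components: the simple roots {alpha_3, alpha_4, alpha_5, alpha_8, alpha_10} form a chain of 5 nodes with single edges (A_5), and {alpha_1, alpha_2, alpha_6, alpha_7, alpha_9} form a chain of 5 nodes with a double edge at one end; the terminal node there is the unique long simple root (C_5). A semisimple Lie algebra decomposes uniquely as the direct sum of simple ideals, one per connected component of its Dynkin diagram, so g ≅ A_5 ⊕ C_5 (dimension 35 + 55 = 90).

A_5 (sl(6)) + C_5 (sp(10))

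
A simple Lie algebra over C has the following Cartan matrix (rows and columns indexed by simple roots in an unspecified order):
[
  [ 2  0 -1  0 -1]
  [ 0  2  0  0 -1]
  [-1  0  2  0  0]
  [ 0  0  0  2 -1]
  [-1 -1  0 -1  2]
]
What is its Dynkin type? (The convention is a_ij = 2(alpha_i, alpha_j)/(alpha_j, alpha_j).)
D5

The matrix has rank 5 with 2's on the diagonal. Reading the off-diagonal entries as Dynkin edges (a single edge where a_ij = a_ji = -1; a double or triple edge where a_ij * a_ji = 2 or 3), the diagram is a chain of 3 nodes with a fork of two nodes at one end (D_5). One simple-root ordering that puts it in standard form is (alpha_3, alpha_1, alpha_5, alpha_4, alpha_2). So the algebra is type D_5, i.e. so(10).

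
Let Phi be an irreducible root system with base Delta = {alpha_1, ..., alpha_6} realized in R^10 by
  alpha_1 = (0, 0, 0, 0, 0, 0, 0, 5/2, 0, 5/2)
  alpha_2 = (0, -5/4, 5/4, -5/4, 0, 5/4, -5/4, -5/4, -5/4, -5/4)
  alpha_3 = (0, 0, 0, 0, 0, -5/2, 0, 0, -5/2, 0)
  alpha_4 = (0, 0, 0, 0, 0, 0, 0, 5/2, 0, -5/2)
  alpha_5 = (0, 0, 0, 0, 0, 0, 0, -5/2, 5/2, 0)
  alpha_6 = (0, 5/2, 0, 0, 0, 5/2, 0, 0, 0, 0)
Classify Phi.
Compute the Cartan integers a_ij = 2(alpha_i, alpha_j)/(alpha_j, alpha_j); the resulting 6x6 Cartan matrix is
[[2, -1, 0, 0, -1, 0], [-1, 2, 0, 0, 0, 0], [0, 0, 2, 0, -1, -1], [0, 0, 0, 2, -1, 0], [-1, 0, -1, -1, 2, 0], [0, 0, -1, 0, 0, 2]].
All simple roots have the same length, so the diagram is simply laced. The associated Dynkin diagram is a chain of 5 nodes with one extra node attached to the third node from one end (E_6), so the type is E_6.

E_6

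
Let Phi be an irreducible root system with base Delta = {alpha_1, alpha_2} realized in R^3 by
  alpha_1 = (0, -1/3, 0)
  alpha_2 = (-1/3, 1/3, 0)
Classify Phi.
B_2 (so(5))

Compute the Cartan integers a_ij = 2(alpha_i, alpha_j)/(alpha_j, alpha_j); the resulting 2x2 Cartan matrix is
[[2, -1], [-2, 2]].
The roots have two lengths (squared-length ratio 2:1); the short ones are alpha_{1}. The associated Dynkin diagram is a chain of 2 nodes with a double edge at one end; the terminal node there is the unique short simple root (B_2), so the type is B_2 (the algebra so(5)).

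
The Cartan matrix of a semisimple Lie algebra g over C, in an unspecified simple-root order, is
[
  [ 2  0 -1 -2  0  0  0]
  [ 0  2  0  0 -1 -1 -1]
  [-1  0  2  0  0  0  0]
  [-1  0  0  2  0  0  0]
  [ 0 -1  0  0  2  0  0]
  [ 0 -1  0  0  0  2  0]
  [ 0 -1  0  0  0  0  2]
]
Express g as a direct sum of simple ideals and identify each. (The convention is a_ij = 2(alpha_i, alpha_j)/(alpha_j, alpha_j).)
The diagram associated to this matrix has two connected components: the simple roots {alpha_1, alpha_3, alpha_4} form a chain of 3 nodes with a double edge at one end; the terminal node there is the unique short simple root (B_3), and {alpha_2, alpha_5, alpha_6, alpha_7} form a chain of 2 nodes with a fork of two nodes at one end (D_4). A semisimple Lie algebra decomposes uniquely as the direct sum of simple ideals, one per connected component of its Dynkin diagram, so g ≅ B_3 ⊕ D_4 (dimension 21 + 28 = 49).

type B_3 ⊕ type D_4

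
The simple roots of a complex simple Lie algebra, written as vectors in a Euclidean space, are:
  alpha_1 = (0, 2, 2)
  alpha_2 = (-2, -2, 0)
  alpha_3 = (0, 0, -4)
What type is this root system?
Compute the Cartan integers a_ij = 2(alpha_i, alpha_j)/(alpha_j, alpha_j); the resulting 3x3 Cartan matrix is
[[2, -1, -1], [-1, 2, 0], [-2, 0, 2]].
The roots have two lengths (squared-length ratio 2:1); the short ones are alpha_{1,2}. The associated Dynkin diagram is a chain of 3 nodes with a double edge at one end; the terminal node there is the unique long simple root (C_3), so the type is C_3 (the algebra sp(6)).

C_3 (sp(6))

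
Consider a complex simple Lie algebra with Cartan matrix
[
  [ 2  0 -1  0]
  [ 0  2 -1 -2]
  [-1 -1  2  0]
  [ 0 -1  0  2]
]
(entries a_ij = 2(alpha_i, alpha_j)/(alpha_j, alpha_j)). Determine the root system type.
B4

The matrix has rank 4 with 2's on the diagonal. Reading the off-diagonal entries as Dynkin edges (a single edge where a_ij = a_ji = -1; a double or triple edge where a_ij * a_ji = 2 or 3), the diagram is a chain of 4 nodes with a double edge at one end; the terminal node there is the unique short simple root (B_4). One simple-root ordering that puts it in standard form is (alpha_1, alpha_3, alpha_2, alpha_4). So the algebra is type B_4, i.e. so(9).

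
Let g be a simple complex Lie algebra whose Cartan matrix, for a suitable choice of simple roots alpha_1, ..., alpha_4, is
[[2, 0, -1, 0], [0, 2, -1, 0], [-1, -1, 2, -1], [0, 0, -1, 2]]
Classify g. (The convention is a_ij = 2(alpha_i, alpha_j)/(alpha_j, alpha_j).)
D_4 (so(8))

The matrix has rank 4 with 2's on the diagonal. Reading the off-diagonal entries as Dynkin edges (a single edge where a_ij = a_ji = -1; a double or triple edge where a_ij * a_ji = 2 or 3), the diagram is a chain of 2 nodes with a fork of two nodes at one end (D_4). One simple-root ordering that puts it in standard form is (alpha_4, alpha_3, alpha_1, alpha_2). So the algebra is type D_4, i.e. so(8).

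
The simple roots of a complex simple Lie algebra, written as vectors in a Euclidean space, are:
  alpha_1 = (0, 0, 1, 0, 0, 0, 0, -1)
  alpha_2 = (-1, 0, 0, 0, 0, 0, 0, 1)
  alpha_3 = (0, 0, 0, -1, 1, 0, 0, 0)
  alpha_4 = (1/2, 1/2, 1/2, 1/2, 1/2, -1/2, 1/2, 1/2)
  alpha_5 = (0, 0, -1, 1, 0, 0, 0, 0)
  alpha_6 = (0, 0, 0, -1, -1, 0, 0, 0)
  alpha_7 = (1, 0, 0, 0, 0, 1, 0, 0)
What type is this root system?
E_7

Compute the Cartan integers a_ij = 2(alpha_i, alpha_j)/(alpha_j, alpha_j); the resulting 7x7 Cartan matrix is
[[2, -1, 0, 0, -1, 0, 0], [-1, 2, 0, 0, 0, 0, -1], [0, 0, 2, 0, -1, 0, 0], [0, 0, 0, 2, 0, -1, 0], [-1, 0, -1, 0, 2, -1, 0], [0, 0, 0, -1, -1, 2, 0], [0, -1, 0, 0, 0, 0, 2]].
All simple roots have the same length, so the diagram is simply laced. The associated Dynkin diagram is a chain of 6 nodes with one extra node attached to the third node from one end (E_7), so the type is E_7.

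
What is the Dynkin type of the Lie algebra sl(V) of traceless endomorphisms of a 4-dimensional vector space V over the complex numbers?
A_3 (sl(4))

This is sl(4), which has dimension 4^2 - 1 = 15 and rank 4 - 1 = 3 (a Cartan subalgebra is the diagonal traceless matrices). In the classification of classical Lie algebras, the special linear algebra sl(n+1) has type A_n; here n = 3, so the Dynkin diagram is a chain of 3 nodes with single edges (A_3). Hence the type is A_3.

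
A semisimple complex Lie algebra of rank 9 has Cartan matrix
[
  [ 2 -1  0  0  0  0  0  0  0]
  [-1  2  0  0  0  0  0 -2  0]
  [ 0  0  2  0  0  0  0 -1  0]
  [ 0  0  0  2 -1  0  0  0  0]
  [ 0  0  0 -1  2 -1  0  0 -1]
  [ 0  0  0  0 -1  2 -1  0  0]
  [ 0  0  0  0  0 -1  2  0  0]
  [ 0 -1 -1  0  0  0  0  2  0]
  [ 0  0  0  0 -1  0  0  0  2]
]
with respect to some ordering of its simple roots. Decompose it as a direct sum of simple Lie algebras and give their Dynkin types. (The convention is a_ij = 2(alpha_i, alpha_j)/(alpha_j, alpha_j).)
The diagram associated to this matrix has two connected components: the simple roots {alpha_4, alpha_5, alpha_6, alpha_7, alpha_9} form a chain of 3 nodes with a fork of two nodes at one end (D_5), and {alpha_1, alpha_2, alpha_3, alpha_8} form a chain of 4 nodes with a double edge between the middle two (F_4). A semisimple Lie algebra decomposes uniquely as the direct sum of simple ideals, one per connected component of its Dynkin diagram, so g ≅ D_5 ⊕ F_4 (dimension 45 + 52 = 97).

D_5 (so(10)) ⊕ F_4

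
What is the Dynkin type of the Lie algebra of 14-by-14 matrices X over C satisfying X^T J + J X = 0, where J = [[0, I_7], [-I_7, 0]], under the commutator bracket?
This is sp(14), which has dimension 14(14+1)/2 = 105 and rank 14/2 = 7. In the classification of classical Lie algebras, the symplectic algebra sp(2n) has type C_n; here n = 7, so the Dynkin diagram is a chain of 7 nodes with a double edge at one end; the terminal node there is the unique long simple root (C_7). Hence the type is C_7.

C_7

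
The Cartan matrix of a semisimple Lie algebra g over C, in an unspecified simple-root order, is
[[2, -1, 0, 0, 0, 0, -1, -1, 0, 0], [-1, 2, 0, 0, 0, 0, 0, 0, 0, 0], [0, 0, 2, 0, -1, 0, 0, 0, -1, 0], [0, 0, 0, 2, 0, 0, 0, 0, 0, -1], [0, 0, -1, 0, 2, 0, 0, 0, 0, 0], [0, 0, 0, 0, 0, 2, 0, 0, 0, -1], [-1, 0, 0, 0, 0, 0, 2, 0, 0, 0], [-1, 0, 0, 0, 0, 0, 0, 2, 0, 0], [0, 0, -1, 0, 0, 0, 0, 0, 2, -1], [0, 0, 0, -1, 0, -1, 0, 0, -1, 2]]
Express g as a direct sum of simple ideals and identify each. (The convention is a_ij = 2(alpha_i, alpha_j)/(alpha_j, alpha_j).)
The diagram associated to this matrix has two connected components: the simple roots {alpha_1, alpha_2, alpha_7, alpha_8} form a chain of 2 nodes with a fork of two nodes at one end (D_4), and {alpha_3, alpha_4, alpha_5, alpha_6, alpha_9, alpha_10} form a chain of 4 nodes with a fork of two nodes at one end (D_6). A semisimple Lie algebra decomposes uniquely as the direct sum of simple ideals, one per connected component of its Dynkin diagram, so g ≅ D_4 ⊕ D_6 (dimension 28 + 66 = 94).

D_4 (so(8)) + D_6 (so(12))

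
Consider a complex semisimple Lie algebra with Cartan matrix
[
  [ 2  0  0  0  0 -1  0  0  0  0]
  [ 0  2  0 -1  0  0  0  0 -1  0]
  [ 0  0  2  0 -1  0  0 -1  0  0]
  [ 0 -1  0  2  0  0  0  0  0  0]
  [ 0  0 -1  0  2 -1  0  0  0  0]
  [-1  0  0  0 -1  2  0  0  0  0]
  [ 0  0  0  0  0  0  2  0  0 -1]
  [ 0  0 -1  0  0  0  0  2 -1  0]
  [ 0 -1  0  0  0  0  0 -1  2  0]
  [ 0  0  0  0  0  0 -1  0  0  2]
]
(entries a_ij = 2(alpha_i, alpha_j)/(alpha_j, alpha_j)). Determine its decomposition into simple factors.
type A_2 + type A_8

The diagram associated to this matrix has two connected components: the simple roots {alpha_7, alpha_10} form a chain of 2 nodes with single edges (A_2), and {alpha_1, alpha_2, alpha_3, alpha_4, alpha_5, alpha_6, alpha_8, alpha_9} form a chain of 8 nodes with single edges (A_8). A semisimple Lie algebra decomposes uniquely as the direct sum of simple ideals, one per connected component of its Dynkin diagram, so g ≅ A_2 ⊕ A_8 (dimension 8 + 80 = 88).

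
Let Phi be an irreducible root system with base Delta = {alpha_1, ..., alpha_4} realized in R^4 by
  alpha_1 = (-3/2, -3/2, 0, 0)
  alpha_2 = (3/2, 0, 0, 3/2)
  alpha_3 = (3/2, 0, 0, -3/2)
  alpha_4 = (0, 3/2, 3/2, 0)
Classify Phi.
Compute the Cartan integers a_ij = 2(alpha_i, alpha_j)/(alpha_j, alpha_j); the resulting 4x4 Cartan matrix is
[[2, -1, -1, -1], [-1, 2, 0, 0], [-1, 0, 2, 0], [-1, 0, 0, 2]].
All simple roots have the same length, so the diagram is simply laced. The associated Dynkin diagram is a chain of 2 nodes with a fork of two nodes at one end (D_4), so the type is D_4 (the algebra so(8)).

type D_4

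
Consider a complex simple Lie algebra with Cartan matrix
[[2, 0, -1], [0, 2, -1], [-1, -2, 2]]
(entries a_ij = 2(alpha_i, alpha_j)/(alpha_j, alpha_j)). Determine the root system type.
B_3

The matrix has rank 3 with 2's on the diagonal. Reading the off-diagonal entries as Dynkin edges (a single edge where a_ij = a_ji = -1; a double or triple edge where a_ij * a_ji = 2 or 3), the diagram is a chain of 3 nodes with a double edge at one end; the terminal node there is the unique short simple root (B_3). One simple-root ordering that puts it in standard form is (alpha_1, alpha_3, alpha_2). So the algebra is type B_3, i.e. so(7).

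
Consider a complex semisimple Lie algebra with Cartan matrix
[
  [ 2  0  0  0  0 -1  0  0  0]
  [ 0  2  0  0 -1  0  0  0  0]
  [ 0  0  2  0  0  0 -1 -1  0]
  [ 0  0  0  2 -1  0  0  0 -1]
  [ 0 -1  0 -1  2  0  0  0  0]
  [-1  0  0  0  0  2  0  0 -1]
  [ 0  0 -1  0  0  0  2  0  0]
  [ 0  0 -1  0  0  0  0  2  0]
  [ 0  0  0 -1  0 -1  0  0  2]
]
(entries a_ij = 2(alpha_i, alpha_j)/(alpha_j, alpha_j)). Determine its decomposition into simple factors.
A_3 + A_6

The diagram associated to this matrix has two connected components: the simple roots {alpha_3, alpha_7, alpha_8} form a chain of 3 nodes with single edges (A_3), and {alpha_1, alpha_2, alpha_4, alpha_5, alpha_6, alpha_9} form a chain of 6 nodes with single edges (A_6). A semisimple Lie algebra decomposes uniquely as the direct sum of simple ideals, one per connected component of its Dynkin diagram, so g ≅ A_3 ⊕ A_6 (dimension 15 + 48 = 63).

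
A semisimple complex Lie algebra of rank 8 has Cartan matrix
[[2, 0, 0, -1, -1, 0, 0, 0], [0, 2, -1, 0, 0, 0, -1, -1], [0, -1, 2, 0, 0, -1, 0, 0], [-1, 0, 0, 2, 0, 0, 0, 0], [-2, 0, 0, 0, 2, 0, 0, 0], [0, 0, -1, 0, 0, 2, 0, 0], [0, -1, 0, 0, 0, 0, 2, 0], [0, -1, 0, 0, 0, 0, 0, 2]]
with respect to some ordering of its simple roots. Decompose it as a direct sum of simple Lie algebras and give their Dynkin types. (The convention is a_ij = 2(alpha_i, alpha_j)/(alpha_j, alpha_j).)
The diagram associated to this matrix has two connected components: the simple roots {alpha_1, alpha_4, alpha_5} form a chain of 3 nodes with a double edge at one end; the terminal node there is the unique long simple root (C_3), and {alpha_2, alpha_3, alpha_6, alpha_7, alpha_8} form a chain of 3 nodes with a fork of two nodes at one end (D_5). A semisimple Lie algebra decomposes uniquely as the direct sum of simple ideals, one per connected component of its Dynkin diagram, so g ≅ C_3 ⊕ D_5 (dimension 21 + 45 = 66).

type C_3 + type D_5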